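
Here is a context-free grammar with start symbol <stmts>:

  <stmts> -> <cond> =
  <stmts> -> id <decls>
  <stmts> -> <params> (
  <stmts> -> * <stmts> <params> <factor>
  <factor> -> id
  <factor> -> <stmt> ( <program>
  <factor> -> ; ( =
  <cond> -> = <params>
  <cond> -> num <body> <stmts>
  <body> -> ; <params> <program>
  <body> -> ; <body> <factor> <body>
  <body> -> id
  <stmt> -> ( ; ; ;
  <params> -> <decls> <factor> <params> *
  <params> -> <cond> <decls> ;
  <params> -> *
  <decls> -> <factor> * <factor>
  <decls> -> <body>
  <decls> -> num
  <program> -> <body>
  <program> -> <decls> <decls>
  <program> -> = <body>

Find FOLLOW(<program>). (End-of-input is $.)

{ $, (, *, ;, =, id, num }

In <factor> -> <stmt> ( <program>: <program> is at the end, add FOLLOW(<factor>) = { $, (, *, ;, =, id, num }.
In <body> -> ; <params> <program>: <program> is at the end, add FOLLOW(<body>) = { $, (, *, ;, =, id, num }.
Union: FOLLOW(<program>) = { $, (, *, ;, =, id, num }.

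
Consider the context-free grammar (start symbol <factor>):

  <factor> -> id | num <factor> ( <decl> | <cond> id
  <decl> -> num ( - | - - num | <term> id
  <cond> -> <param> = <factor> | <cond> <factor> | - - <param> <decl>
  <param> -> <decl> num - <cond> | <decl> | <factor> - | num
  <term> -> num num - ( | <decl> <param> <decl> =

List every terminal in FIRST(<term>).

<term> -> num num - ( contributes {num}.
From <term> -> <decl> <param> <decl> =: add FIRST(<decl>) = { -, num }.
Union: FIRST(<term>) = { -, num }.

{ -, num }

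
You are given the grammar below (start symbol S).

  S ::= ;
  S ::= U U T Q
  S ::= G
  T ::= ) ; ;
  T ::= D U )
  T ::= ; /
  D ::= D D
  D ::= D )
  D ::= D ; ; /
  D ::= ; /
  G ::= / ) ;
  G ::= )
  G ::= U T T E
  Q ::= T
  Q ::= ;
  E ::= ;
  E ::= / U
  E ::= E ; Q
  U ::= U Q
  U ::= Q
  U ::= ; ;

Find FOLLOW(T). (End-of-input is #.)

{ #, ), /, ; }

In S ::= U U T Q: add FIRST(Q) = { ), ; }.
In G ::= U T T E: add FIRST(T E) = { ), ; }.
In G ::= U T T E: add FIRST(E) = { /, ; }.
In Q ::= T: T is at the end, add FOLLOW(Q) = { #, ), ; }.
Union: FOLLOW(T) = { #, ), /, ; }.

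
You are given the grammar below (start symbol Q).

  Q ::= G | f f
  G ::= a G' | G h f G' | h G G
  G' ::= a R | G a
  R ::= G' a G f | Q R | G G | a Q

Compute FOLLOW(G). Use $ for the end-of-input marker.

In Q ::= G: G is at the end, add FOLLOW(Q) = { $, a, f, h }.
In G ::= G h f G': add FIRST(h f G') = { h }.
In G ::= h G G: add FIRST(G) = { a, h }.
In G ::= h G G: G is at the end, add FOLLOW(G) = { $, a, f, h }.
In G' ::= G a: add FIRST(a) = { a }.
In R ::= G' a G f: add FIRST(f) = { f }.
In R ::= G G: add FIRST(G) = { a, h }.
In R ::= G G: G is at the end, add FOLLOW(R) = { $, a, f, h }.
Union: FOLLOW(G) = { $, a, f, h }.

{ $, a, f, h }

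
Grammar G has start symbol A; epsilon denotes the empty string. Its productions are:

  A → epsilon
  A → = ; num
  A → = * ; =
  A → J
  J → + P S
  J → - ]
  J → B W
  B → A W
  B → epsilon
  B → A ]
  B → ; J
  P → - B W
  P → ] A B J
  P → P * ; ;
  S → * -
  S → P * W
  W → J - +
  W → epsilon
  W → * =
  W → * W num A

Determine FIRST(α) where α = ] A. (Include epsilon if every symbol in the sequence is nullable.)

{ ] }

] is a terminal; add {]} and stop.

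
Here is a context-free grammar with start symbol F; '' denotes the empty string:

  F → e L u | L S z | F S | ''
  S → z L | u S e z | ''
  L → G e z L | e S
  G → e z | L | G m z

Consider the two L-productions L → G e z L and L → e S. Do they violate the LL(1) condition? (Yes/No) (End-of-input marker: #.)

FIRST(G e z L) = { e } and FIRST(e S) = { e }.
Both contain e, so the two alternatives are not disjoint — LL(1) conflict.

Yes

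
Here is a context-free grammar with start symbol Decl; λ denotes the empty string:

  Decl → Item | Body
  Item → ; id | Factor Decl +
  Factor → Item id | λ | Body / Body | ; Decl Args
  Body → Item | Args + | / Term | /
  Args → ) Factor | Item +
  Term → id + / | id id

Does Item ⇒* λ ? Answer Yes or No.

Nullable nonterminals: Factor.
No production of Item has an RHS whose symbols are all nullable, so Item is not nullable.

No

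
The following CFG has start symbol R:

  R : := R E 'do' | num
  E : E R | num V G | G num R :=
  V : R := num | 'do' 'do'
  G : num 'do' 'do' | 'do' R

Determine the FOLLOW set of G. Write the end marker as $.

In E : num V G: G is at the end, add FOLLOW(E) = { 'do', :=, num }.
In E : G num R :=: add FIRST(num R :=) = { num }.
Union: FOLLOW(G) = { 'do', :=, num }.

{ 'do', :=, num }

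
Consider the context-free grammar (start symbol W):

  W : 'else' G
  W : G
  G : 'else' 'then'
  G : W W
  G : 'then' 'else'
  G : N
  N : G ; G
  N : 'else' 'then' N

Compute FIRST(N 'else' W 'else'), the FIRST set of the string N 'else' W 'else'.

{ 'else', 'then' }

Add FIRST(N) = { 'else', 'then' }; N is not nullable, stop.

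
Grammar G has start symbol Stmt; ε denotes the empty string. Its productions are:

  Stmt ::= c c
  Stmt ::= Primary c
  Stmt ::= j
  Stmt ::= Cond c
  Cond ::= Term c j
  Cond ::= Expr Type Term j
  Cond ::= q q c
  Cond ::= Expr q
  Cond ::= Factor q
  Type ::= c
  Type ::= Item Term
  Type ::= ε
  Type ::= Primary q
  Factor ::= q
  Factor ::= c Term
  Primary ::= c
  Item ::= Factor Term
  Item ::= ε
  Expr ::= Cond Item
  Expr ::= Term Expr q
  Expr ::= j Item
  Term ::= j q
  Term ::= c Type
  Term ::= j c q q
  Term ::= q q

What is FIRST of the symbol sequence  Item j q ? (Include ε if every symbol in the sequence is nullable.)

{ c, j, q }

Add FIRST(Item)\{ε} = { c, q }; Item is nullable, continue.
j is a terminal; add {j} and stop.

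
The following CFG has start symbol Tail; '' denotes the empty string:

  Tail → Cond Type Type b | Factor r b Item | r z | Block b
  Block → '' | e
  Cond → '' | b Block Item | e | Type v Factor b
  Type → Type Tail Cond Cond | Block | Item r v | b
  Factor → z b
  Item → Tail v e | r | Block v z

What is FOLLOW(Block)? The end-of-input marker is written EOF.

{ b, e, r, v, z }

In Tail → Block b: add FIRST(b) = { b }.
In Cond → b Block Item: add FIRST(Item) = { b, e, r, v, z }.
In Type → Block: Block is at the end, add FOLLOW(Type) = { b, e, r, v, z }.
In Item → Block v z: add FIRST(v z) = { v }.
Union: FOLLOW(Block) = { b, e, r, v, z }.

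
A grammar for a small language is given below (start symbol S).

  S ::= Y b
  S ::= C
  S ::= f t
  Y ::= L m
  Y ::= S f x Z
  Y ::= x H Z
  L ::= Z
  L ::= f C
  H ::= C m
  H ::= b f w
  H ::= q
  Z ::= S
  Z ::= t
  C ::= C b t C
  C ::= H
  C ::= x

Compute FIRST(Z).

From Z ::= S: add FIRST(S) = { b, f, q, t, x }.
Z ::= t contributes {t}.
Union: FIRST(Z) = { b, f, q, t, x }.

{ b, f, q, t, x }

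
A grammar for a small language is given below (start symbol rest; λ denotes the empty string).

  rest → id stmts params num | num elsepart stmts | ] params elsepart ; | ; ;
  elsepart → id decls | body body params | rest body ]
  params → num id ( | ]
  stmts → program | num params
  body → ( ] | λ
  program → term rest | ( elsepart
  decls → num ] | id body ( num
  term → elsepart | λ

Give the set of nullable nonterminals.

{ body, term }

Directly nullable (have an λ-production): body, term.
No other nonterminal has a production whose RHS symbols are all nullable.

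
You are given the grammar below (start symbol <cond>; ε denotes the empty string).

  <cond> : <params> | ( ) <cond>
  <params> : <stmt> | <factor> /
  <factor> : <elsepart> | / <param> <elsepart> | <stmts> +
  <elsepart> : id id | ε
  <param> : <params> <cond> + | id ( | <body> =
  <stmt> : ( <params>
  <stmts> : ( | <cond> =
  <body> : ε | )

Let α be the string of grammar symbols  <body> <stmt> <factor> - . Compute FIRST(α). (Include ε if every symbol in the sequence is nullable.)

Add FIRST(<body>)\{ε} = { ) }; <body> is nullable, continue.
Add FIRST(<stmt>) = { ( }; <stmt> is not nullable, stop.

{ (, ) }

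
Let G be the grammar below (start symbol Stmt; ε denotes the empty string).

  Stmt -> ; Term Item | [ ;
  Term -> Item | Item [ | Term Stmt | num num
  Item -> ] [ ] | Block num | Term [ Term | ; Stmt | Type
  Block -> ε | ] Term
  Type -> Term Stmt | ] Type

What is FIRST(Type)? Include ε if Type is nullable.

From Type -> Term Stmt: add FIRST(Term) = { ;, ], num }.
Type -> ] Type contributes {]}.
Union: FIRST(Type) = { ;, ], num }.

{ ;, ], num }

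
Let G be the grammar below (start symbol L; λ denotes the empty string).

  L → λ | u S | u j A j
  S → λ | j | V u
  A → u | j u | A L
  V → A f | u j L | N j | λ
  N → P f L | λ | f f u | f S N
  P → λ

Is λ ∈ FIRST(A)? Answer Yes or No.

Nullable nonterminals: L, N, P, S, V.
No production of A has an RHS whose symbols are all nullable, so A is not nullable.

No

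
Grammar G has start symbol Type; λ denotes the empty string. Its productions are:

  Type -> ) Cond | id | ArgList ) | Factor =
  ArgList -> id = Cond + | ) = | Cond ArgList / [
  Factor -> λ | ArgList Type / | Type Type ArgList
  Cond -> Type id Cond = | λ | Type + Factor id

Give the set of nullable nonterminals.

Directly nullable (have an λ-production): Factor, Cond.
No other nonterminal has a production whose RHS symbols are all nullable.

{ Cond, Factor }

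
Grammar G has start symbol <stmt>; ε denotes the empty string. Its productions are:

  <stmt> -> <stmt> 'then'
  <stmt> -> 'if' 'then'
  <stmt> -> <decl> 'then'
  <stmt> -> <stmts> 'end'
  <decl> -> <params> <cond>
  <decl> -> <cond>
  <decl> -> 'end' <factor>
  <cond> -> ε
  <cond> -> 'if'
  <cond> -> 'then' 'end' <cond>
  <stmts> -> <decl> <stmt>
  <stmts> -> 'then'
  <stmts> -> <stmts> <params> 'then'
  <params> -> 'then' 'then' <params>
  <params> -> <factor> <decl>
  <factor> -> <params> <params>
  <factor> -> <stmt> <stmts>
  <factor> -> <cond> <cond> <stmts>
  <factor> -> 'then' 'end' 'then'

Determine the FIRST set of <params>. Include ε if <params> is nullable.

{ 'end', 'if', 'then' }

<params> -> 'then' 'then' <params> contributes {'then'}.
From <params> -> <factor> <decl>: add FIRST(<factor>) = { 'end', 'if', 'then' }.
Union: FIRST(<params>) = { 'end', 'if', 'then' }.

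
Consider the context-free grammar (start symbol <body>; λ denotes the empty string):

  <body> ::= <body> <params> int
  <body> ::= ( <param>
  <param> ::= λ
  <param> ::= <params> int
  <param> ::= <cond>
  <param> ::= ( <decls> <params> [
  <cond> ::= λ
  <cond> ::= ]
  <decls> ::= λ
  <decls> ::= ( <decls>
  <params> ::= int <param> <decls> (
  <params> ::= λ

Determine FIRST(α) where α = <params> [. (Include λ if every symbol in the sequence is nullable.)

Add FIRST(<params>)\{λ} = { int }; <params> is nullable, continue.
[ is a terminal; add {[} and stop.

{ [, int }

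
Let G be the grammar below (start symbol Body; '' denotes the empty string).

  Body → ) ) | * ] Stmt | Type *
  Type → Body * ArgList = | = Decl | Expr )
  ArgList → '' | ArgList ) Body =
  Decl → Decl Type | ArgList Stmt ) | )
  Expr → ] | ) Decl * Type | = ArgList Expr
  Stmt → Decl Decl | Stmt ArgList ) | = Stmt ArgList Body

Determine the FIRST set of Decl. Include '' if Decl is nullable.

{ ), = }

From Decl → Decl Type: add FIRST(Decl) = { ), = }.
From Decl → ArgList Stmt ): ArgList nullable, take FIRST(ArgList) ∪ FIRST(Stmt) = { ), = }.
Decl → ) contributes {)}.
Union: FIRST(Decl) = { ), = }.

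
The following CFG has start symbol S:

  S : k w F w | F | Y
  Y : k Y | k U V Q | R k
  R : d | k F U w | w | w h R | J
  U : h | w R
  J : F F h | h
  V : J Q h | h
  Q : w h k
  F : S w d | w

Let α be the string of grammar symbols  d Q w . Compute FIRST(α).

d is a terminal; add {d} and stop.

{ d }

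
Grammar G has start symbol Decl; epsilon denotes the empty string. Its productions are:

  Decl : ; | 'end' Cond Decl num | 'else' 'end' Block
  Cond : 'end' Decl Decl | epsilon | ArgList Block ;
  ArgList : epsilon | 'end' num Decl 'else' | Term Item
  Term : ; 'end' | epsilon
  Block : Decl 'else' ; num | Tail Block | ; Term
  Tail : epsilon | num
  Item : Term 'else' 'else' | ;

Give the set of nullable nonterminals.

{ ArgList, Cond, Tail, Term }

Directly nullable (have an epsilon-production): Cond, ArgList, Term, Tail.
No other nonterminal has a production whose RHS symbols are all nullable.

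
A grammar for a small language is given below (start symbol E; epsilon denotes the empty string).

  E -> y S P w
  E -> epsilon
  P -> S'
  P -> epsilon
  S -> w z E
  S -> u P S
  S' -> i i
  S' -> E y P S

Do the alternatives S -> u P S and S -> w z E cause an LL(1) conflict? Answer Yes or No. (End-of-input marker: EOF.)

No

FIRST(u P S) = { u } and FIRST(w z E) = { w }.
The FIRST sets are disjoint and neither alternative is nullable — no conflict.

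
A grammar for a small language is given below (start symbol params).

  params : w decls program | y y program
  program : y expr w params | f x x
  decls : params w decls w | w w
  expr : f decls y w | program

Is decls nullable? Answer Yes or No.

No nonterminal in this grammar is nullable.
No production of decls has an RHS whose symbols are all nullable, so decls is not nullable.

No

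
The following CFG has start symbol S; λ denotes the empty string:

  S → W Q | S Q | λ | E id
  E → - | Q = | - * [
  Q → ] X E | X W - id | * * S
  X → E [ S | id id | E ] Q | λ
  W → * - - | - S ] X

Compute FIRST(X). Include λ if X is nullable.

From X → E [ S: add FIRST(E) = { *, -, ], id }.
X → id id contributes {id}.
From X → E ] Q: add FIRST(E) = { *, -, ], id }.
X → λ contributes λ.
Union: FIRST(X) = { *, -, ], id, λ }.

{ *, -, ], id, λ }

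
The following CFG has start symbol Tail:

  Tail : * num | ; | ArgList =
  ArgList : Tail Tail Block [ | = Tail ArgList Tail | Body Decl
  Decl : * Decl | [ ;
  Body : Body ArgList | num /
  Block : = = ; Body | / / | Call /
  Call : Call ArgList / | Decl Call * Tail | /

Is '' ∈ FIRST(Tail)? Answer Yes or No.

No

No nonterminal in this grammar is nullable.
No production of Tail has an RHS whose symbols are all nullable, so Tail is not nullable.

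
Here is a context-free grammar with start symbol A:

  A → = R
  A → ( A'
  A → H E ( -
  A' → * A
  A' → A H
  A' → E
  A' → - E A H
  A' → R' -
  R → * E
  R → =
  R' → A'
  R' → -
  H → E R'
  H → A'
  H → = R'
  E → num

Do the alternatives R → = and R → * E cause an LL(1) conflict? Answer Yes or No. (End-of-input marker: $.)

FIRST(=) = { = } and FIRST(* E) = { * }.
The FIRST sets are disjoint and neither alternative is nullable — no conflict.

No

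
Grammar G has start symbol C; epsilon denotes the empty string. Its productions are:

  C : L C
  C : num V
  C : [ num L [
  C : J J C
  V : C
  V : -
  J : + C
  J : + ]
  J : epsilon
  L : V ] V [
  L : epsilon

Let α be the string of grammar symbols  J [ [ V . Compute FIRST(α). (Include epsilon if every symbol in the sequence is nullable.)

{ +, [ }

Add FIRST(J)\{epsilon} = { + }; J is nullable, continue.
[ is a terminal; add {[} and stop.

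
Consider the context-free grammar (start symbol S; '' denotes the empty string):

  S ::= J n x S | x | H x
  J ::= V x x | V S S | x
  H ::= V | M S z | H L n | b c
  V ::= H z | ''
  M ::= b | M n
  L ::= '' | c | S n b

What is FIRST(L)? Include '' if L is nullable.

L ::= '' contributes ''.
L ::= c contributes {c}.
From L ::= S n b: add FIRST(S) = { b, c, n, x, z }.
Union: FIRST(L) = { b, c, n, x, z, '' }.

{ b, c, n, x, z, '' }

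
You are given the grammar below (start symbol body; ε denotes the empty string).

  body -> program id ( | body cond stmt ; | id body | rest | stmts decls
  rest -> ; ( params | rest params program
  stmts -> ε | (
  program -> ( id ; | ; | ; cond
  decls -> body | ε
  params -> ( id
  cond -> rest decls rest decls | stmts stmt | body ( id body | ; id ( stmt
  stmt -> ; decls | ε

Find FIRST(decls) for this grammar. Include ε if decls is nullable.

{ (, ;, id, ε }

From decls -> body: add FIRST(body) = { (, ;, id, ε } (including ε since body is nullable).
decls -> ε contributes ε.
Union: FIRST(decls) = { (, ;, id, ε }.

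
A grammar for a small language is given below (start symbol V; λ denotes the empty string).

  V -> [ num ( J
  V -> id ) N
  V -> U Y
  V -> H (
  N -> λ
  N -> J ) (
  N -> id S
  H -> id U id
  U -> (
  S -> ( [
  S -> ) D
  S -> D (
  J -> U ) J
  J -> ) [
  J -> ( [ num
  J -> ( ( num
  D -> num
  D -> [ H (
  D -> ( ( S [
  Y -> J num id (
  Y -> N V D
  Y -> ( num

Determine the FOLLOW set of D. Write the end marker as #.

In S -> ) D: D is at the end, add FOLLOW(S) = { #, (, [, id, num }.
In S -> D (: add FIRST(() = { ( }.
In Y -> N V D: D is at the end, add FOLLOW(Y) = { #, (, [, num }.
Union: FOLLOW(D) = { #, (, [, id, num }.

{ #, (, [, id, num }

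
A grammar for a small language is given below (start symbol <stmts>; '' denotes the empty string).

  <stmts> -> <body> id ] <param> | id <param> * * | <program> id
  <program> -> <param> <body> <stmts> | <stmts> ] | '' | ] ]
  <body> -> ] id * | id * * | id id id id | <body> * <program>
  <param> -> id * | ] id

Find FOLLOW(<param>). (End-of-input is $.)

{ $, *, ], id }

In <stmts> -> <body> id ] <param>: <param> is at the end, add FOLLOW(<stmts>) = { $, *, ], id }.
In <stmts> -> id <param> * *: add FIRST(* *) = { * }.
In <program> -> <param> <body> <stmts>: add FIRST(<body> <stmts>) = { ], id }.
Union: FOLLOW(<param>) = { $, *, ], id }.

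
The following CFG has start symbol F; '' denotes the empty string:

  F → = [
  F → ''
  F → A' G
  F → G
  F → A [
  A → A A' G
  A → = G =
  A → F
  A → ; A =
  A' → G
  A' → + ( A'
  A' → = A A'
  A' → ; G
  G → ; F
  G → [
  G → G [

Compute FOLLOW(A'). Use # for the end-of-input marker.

{ ;, [ }

In F → A' G: add FIRST(G) = { ;, [ }.
In A → A A' G: add FIRST(G) = { ;, [ }.
In A' → + ( A': A' is at the end, add FOLLOW(A') = { ;, [ }.
In A' → = A A': A' is at the end, add FOLLOW(A') = { ;, [ }.
Union: FOLLOW(A') = { ;, [ }.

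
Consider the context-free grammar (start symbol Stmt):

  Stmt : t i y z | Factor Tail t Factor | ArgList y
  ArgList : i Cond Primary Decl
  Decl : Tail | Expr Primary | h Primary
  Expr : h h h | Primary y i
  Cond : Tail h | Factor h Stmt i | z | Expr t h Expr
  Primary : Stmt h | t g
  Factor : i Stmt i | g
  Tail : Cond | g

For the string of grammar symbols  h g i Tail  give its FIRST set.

h is a terminal; add {h} and stop.

{ h }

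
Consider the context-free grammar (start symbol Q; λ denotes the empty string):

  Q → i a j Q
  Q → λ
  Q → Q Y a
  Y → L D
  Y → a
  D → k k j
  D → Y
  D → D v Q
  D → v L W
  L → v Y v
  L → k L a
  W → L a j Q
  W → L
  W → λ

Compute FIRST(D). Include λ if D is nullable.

D → k k j contributes {k}.
From D → Y: add FIRST(Y) = { a, k, v }.
From D → D v Q: add FIRST(D) = { a, k, v }.
D → v L W contributes {v}.
Union: FIRST(D) = { a, k, v }.

{ a, k, v }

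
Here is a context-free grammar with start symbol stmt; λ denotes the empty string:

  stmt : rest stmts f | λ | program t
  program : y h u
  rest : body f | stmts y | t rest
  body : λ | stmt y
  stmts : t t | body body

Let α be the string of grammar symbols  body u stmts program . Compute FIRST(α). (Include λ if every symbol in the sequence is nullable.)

Add FIRST(body)\{λ} = { f, t, y }; body is nullable, continue.
u is a terminal; add {u} and stop.

{ f, t, u, y }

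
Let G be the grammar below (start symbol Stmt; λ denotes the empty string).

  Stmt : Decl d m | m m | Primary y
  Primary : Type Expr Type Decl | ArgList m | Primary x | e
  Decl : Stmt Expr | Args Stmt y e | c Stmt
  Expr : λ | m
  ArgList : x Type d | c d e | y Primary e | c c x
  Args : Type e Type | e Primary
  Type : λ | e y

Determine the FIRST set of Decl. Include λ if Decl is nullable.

From Decl : Stmt Expr: add FIRST(Stmt) = { c, e, m, x, y }.
From Decl : Args Stmt y e: add FIRST(Args) = { e }.
Decl : c Stmt contributes {c}.
Union: FIRST(Decl) = { c, e, m, x, y }.

{ c, e, m, x, y }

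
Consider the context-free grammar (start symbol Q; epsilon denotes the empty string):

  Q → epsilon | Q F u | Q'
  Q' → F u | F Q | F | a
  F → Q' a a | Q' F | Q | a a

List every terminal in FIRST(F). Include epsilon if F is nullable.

From F → Q' a a: Q' nullable, take FIRST(Q') ∪ {a} = { a, u }.
From F → Q' F: Q', F nullable, take FIRST(Q') ∪ FIRST(F) = { a, u }; also epsilon since the whole RHS is nullable.
From F → Q: add FIRST(Q) = { a, u, epsilon } (including epsilon since Q is nullable).
F → a a contributes {a}.
Union: FIRST(F) = { a, u, epsilon }.

{ a, u, epsilon }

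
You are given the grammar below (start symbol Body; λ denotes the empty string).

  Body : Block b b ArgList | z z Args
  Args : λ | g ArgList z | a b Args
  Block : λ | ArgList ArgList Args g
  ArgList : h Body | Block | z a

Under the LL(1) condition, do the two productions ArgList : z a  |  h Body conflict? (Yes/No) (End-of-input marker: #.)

FIRST(z a) = { z } and FIRST(h Body) = { h }.
The FIRST sets are disjoint and neither alternative is nullable — no conflict.

No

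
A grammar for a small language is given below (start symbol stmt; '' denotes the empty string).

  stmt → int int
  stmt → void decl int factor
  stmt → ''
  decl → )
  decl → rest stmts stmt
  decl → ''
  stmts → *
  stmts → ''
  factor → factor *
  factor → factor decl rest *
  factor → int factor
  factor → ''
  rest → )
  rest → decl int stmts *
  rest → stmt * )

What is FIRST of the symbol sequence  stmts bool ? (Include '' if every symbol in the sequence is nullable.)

{ *, bool }

Add FIRST(stmts)\{''} = { * }; stmts is nullable, continue.
bool is a terminal; add {bool} and stop.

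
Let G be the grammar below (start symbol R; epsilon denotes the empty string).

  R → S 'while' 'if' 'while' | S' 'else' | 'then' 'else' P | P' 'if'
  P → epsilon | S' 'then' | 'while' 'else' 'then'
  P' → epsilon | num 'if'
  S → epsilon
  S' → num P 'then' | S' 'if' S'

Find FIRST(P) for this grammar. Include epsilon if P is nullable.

{ 'while', num, epsilon }

P → epsilon contributes epsilon.
From P → S' 'then': add FIRST(S') = { num }.
P → 'while' 'else' 'then' contributes {'while'}.
Union: FIRST(P) = { 'while', num, epsilon }.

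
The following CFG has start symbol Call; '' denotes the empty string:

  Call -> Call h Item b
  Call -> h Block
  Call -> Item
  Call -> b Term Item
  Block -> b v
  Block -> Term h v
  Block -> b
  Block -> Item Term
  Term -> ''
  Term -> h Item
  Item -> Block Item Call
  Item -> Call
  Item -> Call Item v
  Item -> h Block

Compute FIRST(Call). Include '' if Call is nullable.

From Call -> Call h Item b: add FIRST(Call) = { b, h }.
Call -> h Block contributes {h}.
From Call -> Item: add FIRST(Item) = { b, h }.
Call -> b Term Item contributes {b}.
Union: FIRST(Call) = { b, h }.

{ b, h }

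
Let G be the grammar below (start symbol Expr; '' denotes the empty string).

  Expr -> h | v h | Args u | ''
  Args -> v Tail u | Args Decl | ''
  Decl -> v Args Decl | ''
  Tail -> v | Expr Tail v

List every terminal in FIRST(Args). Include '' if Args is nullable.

{ v, '' }

Args -> v Tail u contributes {v}.
From Args -> Args Decl: Args, Decl nullable, take FIRST(Args) ∪ FIRST(Decl) = { v }; also '' since the whole RHS is nullable.
Args -> '' contributes ''.
Union: FIRST(Args) = { v, '' }.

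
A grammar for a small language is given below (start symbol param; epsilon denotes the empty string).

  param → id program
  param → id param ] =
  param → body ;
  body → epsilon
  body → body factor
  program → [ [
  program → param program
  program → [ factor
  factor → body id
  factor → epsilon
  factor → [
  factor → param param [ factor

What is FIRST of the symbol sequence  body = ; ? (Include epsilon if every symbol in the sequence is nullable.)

Add FIRST(body)\{epsilon} = { ;, [, id }; body is nullable, continue.
= is a terminal; add {=} and stop.

{ ;, =, [, id }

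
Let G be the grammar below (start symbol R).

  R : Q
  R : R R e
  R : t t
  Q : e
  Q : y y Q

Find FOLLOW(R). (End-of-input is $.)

R is the start symbol, so $ ∈ FOLLOW(R).
In R : R R e: add FIRST(R e) = { e, t, y }.
In R : R R e: add FIRST(e) = { e }.
Union: FOLLOW(R) = { $, e, t, y }.

{ $, e, t, y }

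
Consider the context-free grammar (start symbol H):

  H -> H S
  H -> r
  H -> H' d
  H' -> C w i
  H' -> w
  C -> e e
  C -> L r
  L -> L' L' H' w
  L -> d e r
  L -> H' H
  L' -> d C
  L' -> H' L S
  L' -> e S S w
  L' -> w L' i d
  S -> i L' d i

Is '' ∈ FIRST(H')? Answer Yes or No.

No

No nonterminal in this grammar is nullable.
No production of H' has an RHS whose symbols are all nullable, so H' is not nullable.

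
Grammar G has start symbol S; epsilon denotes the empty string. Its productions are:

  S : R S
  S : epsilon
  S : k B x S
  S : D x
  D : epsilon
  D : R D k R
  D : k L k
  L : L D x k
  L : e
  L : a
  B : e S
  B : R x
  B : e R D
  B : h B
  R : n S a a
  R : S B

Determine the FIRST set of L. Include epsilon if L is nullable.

From L : L D x k: add FIRST(L) = { a, e }.
L : e contributes {e}.
L : a contributes {a}.
Union: FIRST(L) = { a, e }.

{ a, e }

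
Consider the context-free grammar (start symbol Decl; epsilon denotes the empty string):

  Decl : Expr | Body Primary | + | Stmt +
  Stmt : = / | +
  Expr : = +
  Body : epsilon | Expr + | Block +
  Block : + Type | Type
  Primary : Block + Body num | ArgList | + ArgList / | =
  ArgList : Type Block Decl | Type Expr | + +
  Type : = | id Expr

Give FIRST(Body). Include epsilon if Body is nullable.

Body : epsilon contributes epsilon.
From Body : Expr +: add FIRST(Expr) = { = }.
From Body : Block +: add FIRST(Block) = { +, =, id }.
Union: FIRST(Body) = { +, =, id, epsilon }.

{ +, =, id, epsilon }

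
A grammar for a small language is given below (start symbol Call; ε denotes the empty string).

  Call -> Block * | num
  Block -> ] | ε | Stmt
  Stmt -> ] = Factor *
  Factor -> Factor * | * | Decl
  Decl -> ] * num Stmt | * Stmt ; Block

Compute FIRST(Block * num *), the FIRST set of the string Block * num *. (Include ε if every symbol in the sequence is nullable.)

{ *, ] }

Add FIRST(Block)\{ε} = { ] }; Block is nullable, continue.
* is a terminal; add {*} and stop.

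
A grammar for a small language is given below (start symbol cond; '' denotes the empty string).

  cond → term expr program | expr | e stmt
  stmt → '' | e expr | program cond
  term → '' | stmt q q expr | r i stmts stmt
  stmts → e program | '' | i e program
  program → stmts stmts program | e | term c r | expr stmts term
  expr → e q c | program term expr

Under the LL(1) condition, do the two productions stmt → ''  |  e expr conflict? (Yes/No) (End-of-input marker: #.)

Yes

FIRST('') = { '' } and FIRST(e expr) = { e }.
The first alternative is nullable and FOLLOW(stmt) = { #, c, e, i, q, r } shares e with FIRST of the second — conflict.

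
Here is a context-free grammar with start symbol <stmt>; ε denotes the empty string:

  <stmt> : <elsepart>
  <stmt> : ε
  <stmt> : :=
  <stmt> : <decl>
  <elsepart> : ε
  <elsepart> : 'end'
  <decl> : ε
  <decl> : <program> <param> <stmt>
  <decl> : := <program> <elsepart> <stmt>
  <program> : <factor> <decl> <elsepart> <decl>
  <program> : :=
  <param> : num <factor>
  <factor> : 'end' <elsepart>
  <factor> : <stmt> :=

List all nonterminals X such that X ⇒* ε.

{ <decl>, <elsepart>, <stmt> }

Directly nullable (have an ε-production): <stmt>, <elsepart>, <decl>.
No other nonterminal has a production whose RHS symbols are all nullable.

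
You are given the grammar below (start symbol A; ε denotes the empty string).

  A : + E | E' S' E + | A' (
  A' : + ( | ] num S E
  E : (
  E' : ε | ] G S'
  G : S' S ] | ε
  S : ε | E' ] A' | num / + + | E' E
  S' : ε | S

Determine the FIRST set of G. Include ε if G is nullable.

From G : S' S ]: S', S nullable, take FIRST(S') ∪ FIRST(S) ∪ {]} = { (, ], num }.
G : ε contributes ε.
Union: FIRST(G) = { (, ], num, ε }.

{ (, ], num, ε }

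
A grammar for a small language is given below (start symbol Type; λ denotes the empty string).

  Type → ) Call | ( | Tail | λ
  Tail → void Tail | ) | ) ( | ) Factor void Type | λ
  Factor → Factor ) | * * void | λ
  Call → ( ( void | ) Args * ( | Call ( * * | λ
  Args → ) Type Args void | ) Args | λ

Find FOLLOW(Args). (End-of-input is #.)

In Call → ) Args * (: add FIRST(* () = { * }.
In Args → ) Type Args void: add FIRST(void) = { void }.
In Args → ) Args: Args is at the end, add FOLLOW(Args) = { *, void }.
Union: FOLLOW(Args) = { *, void }.

{ *, void }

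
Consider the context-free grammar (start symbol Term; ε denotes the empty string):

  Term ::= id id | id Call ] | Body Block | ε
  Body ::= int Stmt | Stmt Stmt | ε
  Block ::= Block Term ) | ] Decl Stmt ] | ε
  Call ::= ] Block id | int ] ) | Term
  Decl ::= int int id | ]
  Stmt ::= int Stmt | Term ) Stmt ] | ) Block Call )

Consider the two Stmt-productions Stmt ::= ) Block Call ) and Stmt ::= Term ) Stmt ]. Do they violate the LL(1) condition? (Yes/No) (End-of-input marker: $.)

Yes

FIRST() Block Call )) = { ) } and FIRST(Term ) Stmt ]) = { ), ], id, int }.
Both contain ), so the two alternatives are not disjoint — LL(1) conflict.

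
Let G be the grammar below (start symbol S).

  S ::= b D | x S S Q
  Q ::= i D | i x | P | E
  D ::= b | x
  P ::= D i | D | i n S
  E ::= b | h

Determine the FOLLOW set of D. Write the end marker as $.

In S ::= b D: D is at the end, add FOLLOW(S) = { $, b, h, i, x }.
In Q ::= i D: D is at the end, add FOLLOW(Q) = { $, b, h, i, x }.
In P ::= D i: add FIRST(i) = { i }.
In P ::= D: D is at the end, add FOLLOW(P) = { $, b, h, i, x }.
Union: FOLLOW(D) = { $, b, h, i, x }.

{ $, b, h, i, x }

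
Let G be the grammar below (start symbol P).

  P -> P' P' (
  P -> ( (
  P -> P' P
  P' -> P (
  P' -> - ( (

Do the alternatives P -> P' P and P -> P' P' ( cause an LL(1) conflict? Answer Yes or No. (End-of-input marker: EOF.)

FIRST(P' P) = { (, - } and FIRST(P' P' () = { (, - }.
Both contain (, so the two alternatives are not disjoint — LL(1) conflict.

Yes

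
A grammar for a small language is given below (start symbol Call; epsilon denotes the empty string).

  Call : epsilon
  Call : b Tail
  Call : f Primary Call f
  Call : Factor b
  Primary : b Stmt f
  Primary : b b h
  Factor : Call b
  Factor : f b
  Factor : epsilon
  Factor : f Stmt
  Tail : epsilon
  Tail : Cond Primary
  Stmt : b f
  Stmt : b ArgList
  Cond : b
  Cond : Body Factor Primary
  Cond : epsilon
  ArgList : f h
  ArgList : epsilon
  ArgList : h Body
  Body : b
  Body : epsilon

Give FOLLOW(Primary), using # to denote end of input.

In Call : f Primary Call f: add FIRST(Call f) = { b, f }.
In Tail : Cond Primary: Primary is at the end, add FOLLOW(Tail) = { #, b, f }.
In Cond : Body Factor Primary: Primary is at the end, add FOLLOW(Cond) = { b }.
Union: FOLLOW(Primary) = { #, b, f }.

{ #, b, f }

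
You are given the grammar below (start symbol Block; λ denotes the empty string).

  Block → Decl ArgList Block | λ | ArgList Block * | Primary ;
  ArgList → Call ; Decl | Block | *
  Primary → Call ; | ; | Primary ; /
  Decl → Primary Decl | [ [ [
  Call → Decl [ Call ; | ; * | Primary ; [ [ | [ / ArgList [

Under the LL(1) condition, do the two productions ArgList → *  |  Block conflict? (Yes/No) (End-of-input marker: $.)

Yes

FIRST(*) = { * } and FIRST(Block) = { *, ;, [, λ }.
Both contain *, so the two alternatives are not disjoint — LL(1) conflict.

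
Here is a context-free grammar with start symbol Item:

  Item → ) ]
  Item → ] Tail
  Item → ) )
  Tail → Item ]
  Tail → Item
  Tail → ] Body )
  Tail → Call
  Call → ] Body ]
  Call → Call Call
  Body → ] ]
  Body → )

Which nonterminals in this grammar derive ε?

{ } (none)

No nonterminal has an empty production or an RHS whose symbols are all nullable.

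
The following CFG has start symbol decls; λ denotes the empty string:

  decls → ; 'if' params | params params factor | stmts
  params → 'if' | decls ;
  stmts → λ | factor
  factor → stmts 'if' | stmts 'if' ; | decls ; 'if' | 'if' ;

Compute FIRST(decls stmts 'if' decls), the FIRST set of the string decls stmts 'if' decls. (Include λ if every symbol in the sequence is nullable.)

Add FIRST(decls)\{λ} = { 'if', ; }; decls is nullable, continue.
Add FIRST(stmts)\{λ} = { 'if', ; }; stmts is nullable, continue.
'if' is a terminal; add {'if'} and stop.

{ 'if', ; }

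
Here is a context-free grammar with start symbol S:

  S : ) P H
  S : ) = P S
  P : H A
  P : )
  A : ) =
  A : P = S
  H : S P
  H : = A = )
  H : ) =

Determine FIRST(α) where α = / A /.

{ / }

/ is a terminal; add {/} and stop.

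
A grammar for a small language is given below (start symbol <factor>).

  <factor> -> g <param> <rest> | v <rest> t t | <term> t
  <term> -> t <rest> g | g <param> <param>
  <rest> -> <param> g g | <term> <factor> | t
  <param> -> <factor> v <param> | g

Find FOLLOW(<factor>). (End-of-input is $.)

{ $, g, t, v }

<factor> is the start symbol, so $ ∈ FOLLOW(<factor>).
In <rest> -> <term> <factor>: <factor> is at the end, add FOLLOW(<rest>) = { $, g, t, v }.
In <param> -> <factor> v <param>: add FIRST(v <param>) = { v }.
Union: FOLLOW(<factor>) = { $, g, t, v }.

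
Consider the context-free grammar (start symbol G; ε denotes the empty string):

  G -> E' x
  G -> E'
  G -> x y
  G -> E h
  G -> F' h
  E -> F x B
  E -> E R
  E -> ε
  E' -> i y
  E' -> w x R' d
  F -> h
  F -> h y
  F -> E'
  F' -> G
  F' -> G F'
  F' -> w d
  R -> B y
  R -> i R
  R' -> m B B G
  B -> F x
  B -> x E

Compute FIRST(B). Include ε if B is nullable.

From B -> F x: add FIRST(F) = { h, i, w }.
B -> x E contributes {x}.
Union: FIRST(B) = { h, i, w, x }.

{ h, i, w, x }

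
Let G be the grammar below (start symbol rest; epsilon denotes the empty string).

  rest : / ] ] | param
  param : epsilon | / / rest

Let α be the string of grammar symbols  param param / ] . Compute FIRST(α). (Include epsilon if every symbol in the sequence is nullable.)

{ / }

Add FIRST(param)\{epsilon} = { / }; param is nullable, continue.
Add FIRST(param)\{epsilon} = { / }; param is nullable, continue.
/ is a terminal; add {/} and stop.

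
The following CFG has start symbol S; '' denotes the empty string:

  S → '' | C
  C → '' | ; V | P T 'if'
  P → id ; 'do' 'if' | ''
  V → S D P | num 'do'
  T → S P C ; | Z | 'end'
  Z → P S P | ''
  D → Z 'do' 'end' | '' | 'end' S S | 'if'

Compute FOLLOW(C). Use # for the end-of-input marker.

{ #, 'do', 'end', 'if', ;, id }

In S → C: C is at the end, add FOLLOW(S) = { #, 'do', 'end', 'if', ;, id }.
In T → S P C ;: add FIRST(;) = { ; }.
Union: FOLLOW(C) = { #, 'do', 'end', 'if', ;, id }.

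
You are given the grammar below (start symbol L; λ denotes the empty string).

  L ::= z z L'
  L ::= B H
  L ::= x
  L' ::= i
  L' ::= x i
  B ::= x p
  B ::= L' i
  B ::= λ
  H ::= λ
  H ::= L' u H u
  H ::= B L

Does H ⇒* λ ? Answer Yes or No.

Yes

H has an λ-production, so H ⇒ λ.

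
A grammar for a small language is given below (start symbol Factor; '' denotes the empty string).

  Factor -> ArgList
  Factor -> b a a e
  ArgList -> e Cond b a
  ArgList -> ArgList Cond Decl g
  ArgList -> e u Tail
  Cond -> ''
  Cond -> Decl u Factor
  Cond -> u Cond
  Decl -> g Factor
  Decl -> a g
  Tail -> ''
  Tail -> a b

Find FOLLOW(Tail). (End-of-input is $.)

{ $, a, b, g, u }

In ArgList -> e u Tail: Tail is at the end, add FOLLOW(ArgList) = { $, a, b, g, u }.
Union: FOLLOW(Tail) = { $, a, b, g, u }.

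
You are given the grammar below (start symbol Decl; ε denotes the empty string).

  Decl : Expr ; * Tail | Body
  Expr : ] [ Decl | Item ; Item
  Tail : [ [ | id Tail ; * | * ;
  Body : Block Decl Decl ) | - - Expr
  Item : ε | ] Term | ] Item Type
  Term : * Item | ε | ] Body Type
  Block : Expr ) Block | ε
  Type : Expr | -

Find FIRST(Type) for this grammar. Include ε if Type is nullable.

From Type : Expr: add FIRST(Expr) = { ;, ] }.
Type : - contributes {-}.
Union: FIRST(Type) = { -, ;, ] }.

{ -, ;, ] }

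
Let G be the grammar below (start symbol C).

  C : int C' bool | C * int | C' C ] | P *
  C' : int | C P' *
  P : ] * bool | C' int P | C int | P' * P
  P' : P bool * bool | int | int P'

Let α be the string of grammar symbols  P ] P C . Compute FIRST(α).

Add FIRST(P) = { ], int }; P is not nullable, stop.

{ ], int }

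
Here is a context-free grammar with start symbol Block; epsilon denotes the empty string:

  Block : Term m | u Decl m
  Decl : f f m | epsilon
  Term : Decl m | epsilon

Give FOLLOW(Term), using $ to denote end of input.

{ m }

In Block : Term m: add FIRST(m) = { m }.
Union: FOLLOW(Term) = { m }.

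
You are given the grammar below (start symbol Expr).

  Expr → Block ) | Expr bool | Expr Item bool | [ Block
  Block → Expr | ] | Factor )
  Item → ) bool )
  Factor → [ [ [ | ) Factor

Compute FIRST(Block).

From Block → Expr: add FIRST(Expr) = { ), [, ] }.
Block → ] contributes {]}.
From Block → Factor ): add FIRST(Factor) = { ), [ }.
Union: FIRST(Block) = { ), [, ] }.

{ ), [, ] }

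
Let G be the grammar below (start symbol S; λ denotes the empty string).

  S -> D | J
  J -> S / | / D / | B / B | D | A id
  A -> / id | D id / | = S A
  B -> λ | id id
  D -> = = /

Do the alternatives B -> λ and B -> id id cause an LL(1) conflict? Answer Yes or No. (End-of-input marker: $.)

FIRST(λ) = { λ } and FIRST(id id) = { id }.
The first is nullable but FOLLOW(B) = { $, /, = } is disjoint from FIRST of the second.

No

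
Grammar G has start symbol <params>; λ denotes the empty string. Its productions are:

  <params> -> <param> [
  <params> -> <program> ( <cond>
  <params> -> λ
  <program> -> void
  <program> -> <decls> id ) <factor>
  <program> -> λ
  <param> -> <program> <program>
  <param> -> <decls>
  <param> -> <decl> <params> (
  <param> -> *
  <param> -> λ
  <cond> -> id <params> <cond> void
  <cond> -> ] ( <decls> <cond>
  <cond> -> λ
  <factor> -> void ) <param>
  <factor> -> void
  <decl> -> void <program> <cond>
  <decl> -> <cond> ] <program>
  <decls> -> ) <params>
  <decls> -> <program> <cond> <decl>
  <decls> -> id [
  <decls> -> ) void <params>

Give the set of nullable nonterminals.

{ <cond>, <param>, <params>, <program> }

Directly nullable (have an λ-production): <params>, <program>, <param>, <cond>.
No other nonterminal has a production whose RHS symbols are all nullable.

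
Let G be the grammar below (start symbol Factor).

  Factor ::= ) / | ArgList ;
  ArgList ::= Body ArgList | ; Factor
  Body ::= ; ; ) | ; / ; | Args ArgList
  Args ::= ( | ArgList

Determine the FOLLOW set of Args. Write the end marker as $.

{ (, ; }

In Body ::= Args ArgList: add FIRST(ArgList) = { (, ; }.
Union: FOLLOW(Args) = { (, ; }.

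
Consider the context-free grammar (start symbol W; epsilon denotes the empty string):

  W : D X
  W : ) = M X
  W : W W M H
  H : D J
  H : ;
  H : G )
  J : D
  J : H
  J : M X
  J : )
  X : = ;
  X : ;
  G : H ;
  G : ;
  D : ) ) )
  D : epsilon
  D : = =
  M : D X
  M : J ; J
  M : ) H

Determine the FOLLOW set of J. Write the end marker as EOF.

{ EOF, ), ;, = }

In H : D J: J is at the end, add FOLLOW(H) = { EOF, ), ;, = }.
In M : J ; J: add FIRST(; J) = { ; }.
In M : J ; J: J is at the end, add FOLLOW(M) = { EOF, ), ;, = }.
Union: FOLLOW(J) = { EOF, ), ;, = }.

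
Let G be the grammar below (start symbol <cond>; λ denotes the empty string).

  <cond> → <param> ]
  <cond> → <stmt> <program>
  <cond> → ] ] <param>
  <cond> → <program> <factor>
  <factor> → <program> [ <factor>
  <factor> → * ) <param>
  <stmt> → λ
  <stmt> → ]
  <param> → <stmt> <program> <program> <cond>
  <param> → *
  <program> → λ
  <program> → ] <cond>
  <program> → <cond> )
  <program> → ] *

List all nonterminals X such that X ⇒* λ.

{ <cond>, <param>, <program>, <stmt> }

Directly nullable (have an λ-production): <stmt>, <program>.
<param> → <stmt> <program> <program> <cond> with every symbol nullable, so <param> is nullable.
<cond> → <stmt> <program> with every symbol nullable, so <cond> is nullable.
No other nonterminal has a production whose RHS symbols are all nullable.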